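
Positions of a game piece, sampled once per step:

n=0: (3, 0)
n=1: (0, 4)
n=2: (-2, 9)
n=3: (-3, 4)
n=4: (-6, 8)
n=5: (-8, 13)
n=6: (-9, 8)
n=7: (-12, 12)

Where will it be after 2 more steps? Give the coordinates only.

(-15, 12)

Step-to-step displacements: (-3, +4), (-2, +5), (-1, -5), (-3, +4), (-2, +5), (-1, -5), (-3, +4) — a repeating cycle of length 3.
step 8: apply (-2, +5) → (-14, 17)
step 9: apply (-1, -5) → (-15, 12)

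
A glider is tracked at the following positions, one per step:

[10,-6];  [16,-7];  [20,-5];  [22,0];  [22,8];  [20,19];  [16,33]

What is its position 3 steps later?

Taking differences between consecutive positions: [+6,-1], [+4,+2], [+2,+5], [+0,+8], [-2,+11], [-4,+14]. These grow by [-2,+3] each step.
step 7: [16,33] + [-6,+17] → [10,50]
step 8: [10,50] + [-8,+20] → [2,70]
step 9: [2,70] + [-10,+23] → [-8,93]

[-8,93]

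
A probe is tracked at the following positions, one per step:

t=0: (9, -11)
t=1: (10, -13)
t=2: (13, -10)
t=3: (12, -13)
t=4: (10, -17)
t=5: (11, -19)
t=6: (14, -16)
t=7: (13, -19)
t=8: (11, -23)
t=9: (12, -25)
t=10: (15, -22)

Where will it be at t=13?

(13, -31)

The moves between consecutive positions are (+1, -2), (+3, +3), (-1, -3), (-2, -4), (+1, -2), (+3, +3), (-1, -3), (-2, -4), (+1, -2), (+3, +3); they repeat the 4-cycle [(+1, -2), (+3, +3), (-1, -3), (-2, -4)].
step 11: apply (-1, -3) → (14, -25)
step 12: apply (-2, -4) → (12, -29)
step 13: apply (+1, -2) → (13, -31)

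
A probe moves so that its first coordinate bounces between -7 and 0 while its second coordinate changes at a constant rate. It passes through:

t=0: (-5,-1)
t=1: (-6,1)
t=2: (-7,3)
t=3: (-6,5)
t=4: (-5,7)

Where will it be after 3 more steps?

(-2,13)

The first coordinate reflects between -7 and 0, moving 1 per step.
  step 5: -5 → -4
  step 6: -4 → -3
  step 7: -3 → -2
The second coordinate changes by +2 each step: at step 7 it is 13.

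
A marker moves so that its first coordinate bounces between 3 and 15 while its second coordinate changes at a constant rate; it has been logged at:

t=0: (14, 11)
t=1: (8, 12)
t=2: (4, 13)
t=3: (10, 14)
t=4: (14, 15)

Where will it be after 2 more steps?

(4, 17)

The first coordinate reflects between 3 and 15, moving 6 per step.
  step 5: 14 → 8
  step 6: 8 → 4
The second coordinate changes by +1 each step: at step 6 it is 17.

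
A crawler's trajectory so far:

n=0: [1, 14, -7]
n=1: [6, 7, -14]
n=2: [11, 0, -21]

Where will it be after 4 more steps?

Each step adds [+5, -7, -7] to the position.
step 3: [11, 0, -21] + [+5, -7, -7] → [16, -7, -28]
step 4: [16, -7, -28] + [+5, -7, -7] → [21, -14, -35]
step 5: [21, -14, -35] + [+5, -7, -7] → [26, -21, -42]
step 6: [26, -21, -42] + [+5, -7, -7] → [31, -28, -49]

[31, -28, -49]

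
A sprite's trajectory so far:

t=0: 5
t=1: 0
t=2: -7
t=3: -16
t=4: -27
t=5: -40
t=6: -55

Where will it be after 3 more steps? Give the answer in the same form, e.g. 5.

Successive displacements: -5, -7, -9, -11, -13, -15 — each changes by -2.
step 7: -55 − 17 → -72
step 8: -72 − 19 → -91
step 9: -91 − 21 → -112

-112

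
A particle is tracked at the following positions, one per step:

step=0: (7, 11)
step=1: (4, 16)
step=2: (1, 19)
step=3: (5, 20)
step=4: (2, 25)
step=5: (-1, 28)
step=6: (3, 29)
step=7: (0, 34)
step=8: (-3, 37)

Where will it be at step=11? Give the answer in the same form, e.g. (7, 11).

Differencing gives (-3, +5), (-3, +3), (+4, +1), (-3, +5), (-3, +3), (+4, +1), (-3, +5), (-3, +3). This is the pattern (-3, +5), (-3, +3), (+4, +1) repeated.
step 9: apply (+4, +1) → (1, 38)
step 10: apply (-3, +5) → (-2, 43)
step 11: apply (-3, +3) → (-5, 46)

(-5, 46)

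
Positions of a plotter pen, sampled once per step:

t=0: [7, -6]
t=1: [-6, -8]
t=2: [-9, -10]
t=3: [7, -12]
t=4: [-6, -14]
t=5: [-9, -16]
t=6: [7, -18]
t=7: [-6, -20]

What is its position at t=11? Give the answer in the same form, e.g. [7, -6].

First: cycles through 7, -6, -9 every 3 steps. Step 11 lands at position 2 of the cycle → -9.
Second: linear, -2 per step → -28 at step 11.

[-9, -28]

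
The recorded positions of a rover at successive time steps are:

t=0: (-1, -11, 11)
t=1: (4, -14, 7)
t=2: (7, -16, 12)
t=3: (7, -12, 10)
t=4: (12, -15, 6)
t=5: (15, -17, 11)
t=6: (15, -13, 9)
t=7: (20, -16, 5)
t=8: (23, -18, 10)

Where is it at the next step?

(23, -14, 8)

The moves between consecutive positions are (+5, -3, -4), (+3, -2, +5), (+0, +4, -2), (+5, -3, -4), (+3, -2, +5), (+0, +4, -2), (+5, -3, -4), (+3, -2, +5); they repeat the 3-cycle [(+5, -3, -4), (+3, -2, +5), (+0, +4, -2)].
step 9: apply (+0, +4, -2) → (23, -14, 8)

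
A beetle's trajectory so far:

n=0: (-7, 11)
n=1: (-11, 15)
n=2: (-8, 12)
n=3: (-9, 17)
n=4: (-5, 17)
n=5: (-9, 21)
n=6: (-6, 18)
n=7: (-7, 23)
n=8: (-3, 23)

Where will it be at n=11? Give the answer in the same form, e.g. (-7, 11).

(-5, 29)

The moves between consecutive positions are (-4, +4), (+3, -3), (-1, +5), (+4, +0), (-4, +4), (+3, -3), (-1, +5), (+4, +0); they repeat the 4-cycle [(-4, +4), (+3, -3), (-1, +5), (+4, +0)].
step 9: apply (-4, +4) → (-7, 27)
step 10: apply (+3, -3) → (-4, 24)
step 11: apply (-1, +5) → (-5, 29)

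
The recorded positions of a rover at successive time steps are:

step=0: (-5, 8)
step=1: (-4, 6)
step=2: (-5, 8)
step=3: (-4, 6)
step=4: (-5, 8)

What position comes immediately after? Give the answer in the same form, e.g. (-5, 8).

(-4, 6)

Step-to-step displacements: (+1, -2), (-1, +2), (+1, -2), (-1, +2); each is -1× the previous.
step 5: (-5, 8) + (+1, -2) → (-4, 6)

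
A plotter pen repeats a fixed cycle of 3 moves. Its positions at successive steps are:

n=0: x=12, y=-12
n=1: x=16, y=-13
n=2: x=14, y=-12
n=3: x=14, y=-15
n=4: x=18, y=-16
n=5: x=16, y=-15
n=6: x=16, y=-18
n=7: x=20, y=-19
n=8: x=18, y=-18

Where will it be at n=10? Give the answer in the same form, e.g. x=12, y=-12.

x=22, y=-22

The moves between consecutive positions are (+4, -1), (-2, +1), (+0, -3), (+4, -1), (-2, +1), (+0, -3), (+4, -1), (-2, +1); they repeat the 3-cycle [(+4, -1), (-2, +1), (+0, -3)].
step 9: apply (+0, -3) → x=18, y=-21
step 10: apply (+4, -1) → x=22, y=-22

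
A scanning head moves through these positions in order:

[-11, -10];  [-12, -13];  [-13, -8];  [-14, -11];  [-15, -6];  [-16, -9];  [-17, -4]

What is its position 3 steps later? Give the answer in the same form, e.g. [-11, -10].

[-20, -5]

Step-to-step displacements: [-1, -3], [-1, +5], [-1, -3], [-1, +5], [-1, -3], [-1, +5] — a repeating cycle of length 2.
step 7: apply [-1, -3] → [-18, -7]
step 8: apply [-1, +5] → [-19, -2]
step 9: apply [-1, -3] → [-20, -5]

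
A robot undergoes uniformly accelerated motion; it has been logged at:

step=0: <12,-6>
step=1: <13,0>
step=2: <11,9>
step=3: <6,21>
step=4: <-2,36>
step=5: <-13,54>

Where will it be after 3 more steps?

<-64,126>

Taking differences between consecutive positions: <+1,+6>, <-2,+9>, <-5,+12>, <-8,+15>, <-11,+18>. These grow by <-3,+3> each step.
step 6: <-13,54> + <-14,+21> → <-27,75>
step 7: <-27,75> + <-17,+24> → <-44,99>
step 8: <-44,99> + <-20,+27> → <-64,126>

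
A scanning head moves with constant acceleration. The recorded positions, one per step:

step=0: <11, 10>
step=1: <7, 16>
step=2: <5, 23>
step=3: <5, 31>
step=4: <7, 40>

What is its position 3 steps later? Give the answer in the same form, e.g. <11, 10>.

<25, 73>

Successive displacements: <-4, +6>, <-2, +7>, <+0, +8>, <+2, +9> — each changes by <+2, +1>.
step 5: <7, 40> + <+4, +10> → <11, 50>
step 6: <11, 50> + <+6, +11> → <17, 61>
step 7: <17, 61> + <+8, +12> → <25, 73>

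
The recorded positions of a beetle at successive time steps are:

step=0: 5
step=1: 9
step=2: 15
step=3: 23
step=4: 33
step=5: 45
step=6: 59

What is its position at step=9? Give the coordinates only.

113

First differences are +4, +6, +8, +10, +12, +14; their common second difference is +2 (constant acceleration).
step 7: 59 + 16 → 75
step 8: 75 + 18 → 93
step 9: 93 + 20 → 113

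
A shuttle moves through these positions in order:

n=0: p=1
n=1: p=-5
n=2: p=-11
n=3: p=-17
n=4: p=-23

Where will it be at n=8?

p=-47

Constant displacement of -6 per step.
step 5: -23 − 6 → p=-29
step 6: -29 − 6 → p=-35
step 7: -35 − 6 → p=-41
step 8: -41 − 6 → p=-47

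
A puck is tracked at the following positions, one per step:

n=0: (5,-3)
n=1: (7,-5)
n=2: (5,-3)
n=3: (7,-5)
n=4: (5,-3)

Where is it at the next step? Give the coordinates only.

(7,-5)

Step-to-step displacements: (+2,-2), (-2,+2), (+2,-2), (-2,+2); each is -1× the previous.
step 5: (5,-3) + (+2,-2) → (7,-5)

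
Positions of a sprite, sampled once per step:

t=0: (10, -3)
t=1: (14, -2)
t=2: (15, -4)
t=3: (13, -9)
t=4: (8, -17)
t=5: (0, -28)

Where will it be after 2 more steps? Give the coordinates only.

First differences are (+4, +1), (+1, -2), (-2, -5), (-5, -8), (-8, -11); their common second difference is (-3, -3) (constant acceleration).
step 6: (0, -28) + (-11, -14) → (-11, -42)
step 7: (-11, -42) + (-14, -17) → (-25, -59)

(-25, -59)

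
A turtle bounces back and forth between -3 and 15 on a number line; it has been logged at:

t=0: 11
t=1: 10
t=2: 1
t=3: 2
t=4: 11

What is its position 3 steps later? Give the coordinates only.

The value travels 9 per step and bounces off the walls at -3 and 15.
  step 5: 11 → 10
  step 6: 10 → 1
  step 7: 1 → 2

2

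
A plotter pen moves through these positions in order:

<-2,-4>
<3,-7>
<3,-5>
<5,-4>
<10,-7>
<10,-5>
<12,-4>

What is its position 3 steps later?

The moves between consecutive positions are <+5,-3>, <+0,+2>, <+2,+1>, <+5,-3>, <+0,+2>, <+2,+1>; they repeat the 3-cycle [<+5,-3>, <+0,+2>, <+2,+1>].
step 7: apply <+5,-3> → <17,-7>
step 8: apply <+0,+2> → <17,-5>
step 9: apply <+2,+1> → <19,-4>

<19,-4>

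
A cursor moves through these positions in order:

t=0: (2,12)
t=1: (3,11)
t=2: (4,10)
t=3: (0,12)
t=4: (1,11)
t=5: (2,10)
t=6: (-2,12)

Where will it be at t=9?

The moves between consecutive positions are (+1,-1), (+1,-1), (-4,+2), (+1,-1), (+1,-1), (-4,+2); they repeat the 3-cycle [(+1,-1), (+1,-1), (-4,+2)].
step 7: apply (+1,-1) → (-1,11)
step 8: apply (+1,-1) → (0,10)
step 9: apply (-4,+2) → (-4,12)

(-4,12)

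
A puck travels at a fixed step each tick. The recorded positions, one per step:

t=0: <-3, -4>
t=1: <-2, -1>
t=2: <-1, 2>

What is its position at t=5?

<2, 11>

The position changes by <+1, +3> every step.
step 3: <-1, 2> + <+1, +3> → <0, 5>
step 4: <0, 5> + <+1, +3> → <1, 8>
step 5: <1, 8> + <+1, +3> → <2, 11>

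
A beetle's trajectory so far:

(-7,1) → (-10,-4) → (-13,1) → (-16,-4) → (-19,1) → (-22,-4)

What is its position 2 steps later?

(-28,-4)

First: linear, -3 per step → -28 at step 7.
Second: cycles through 1, -4 every 2 steps. Step 7 lands at position 1 of the cycle → -4.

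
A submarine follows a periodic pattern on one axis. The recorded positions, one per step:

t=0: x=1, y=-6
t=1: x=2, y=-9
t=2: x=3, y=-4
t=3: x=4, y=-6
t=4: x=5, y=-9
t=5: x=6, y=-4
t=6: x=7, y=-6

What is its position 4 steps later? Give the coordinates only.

X: linear, +1 per step → 11 at step 10.
Y: cycles through -6, -9, -4 every 3 steps. Step 10 lands at position 1 of the cycle → -9.

x=11, y=-9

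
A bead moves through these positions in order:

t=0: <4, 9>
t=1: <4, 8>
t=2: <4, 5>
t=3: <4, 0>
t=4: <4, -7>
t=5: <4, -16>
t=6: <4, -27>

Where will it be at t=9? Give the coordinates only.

Taking differences between consecutive positions: <+0, -1>, <+0, -3>, <+0, -5>, <+0, -7>, <+0, -9>, <+0, -11>. These grow by <+0, -2> each step.
step 7: <4, -27> + <+0, -13> → <4, -40>
step 8: <4, -40> + <+0, -15> → <4, -55>
step 9: <4, -55> + <+0, -17> → <4, -72>

<4, -72>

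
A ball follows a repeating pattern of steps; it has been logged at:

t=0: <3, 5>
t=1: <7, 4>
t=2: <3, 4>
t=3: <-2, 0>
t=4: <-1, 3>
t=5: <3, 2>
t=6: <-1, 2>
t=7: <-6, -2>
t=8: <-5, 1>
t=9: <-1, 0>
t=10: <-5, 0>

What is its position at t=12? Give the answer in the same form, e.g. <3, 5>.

Differencing gives <+4, -1>, <-4, +0>, <-5, -4>, <+1, +3>, <+4, -1>, <-4, +0>, <-5, -4>, <+1, +3>, <+4, -1>, <-4, +0>. This is the pattern <+4, -1>, <-4, +0>, <-5, -4>, <+1, +3> repeated.
step 11: apply <-5, -4> → <-10, -4>
step 12: apply <+1, +3> → <-9, -1>

<-9, -1>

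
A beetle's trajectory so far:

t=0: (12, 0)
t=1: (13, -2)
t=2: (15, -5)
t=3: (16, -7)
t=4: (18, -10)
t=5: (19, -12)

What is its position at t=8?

Step-to-step displacements: (+1, -2), (+2, -3), (+1, -2), (+2, -3), (+1, -2) — a repeating cycle of length 2.
step 6: apply (+2, -3) → (21, -15)
step 7: apply (+1, -2) → (22, -17)
step 8: apply (+2, -3) → (24, -20)

(24, -20)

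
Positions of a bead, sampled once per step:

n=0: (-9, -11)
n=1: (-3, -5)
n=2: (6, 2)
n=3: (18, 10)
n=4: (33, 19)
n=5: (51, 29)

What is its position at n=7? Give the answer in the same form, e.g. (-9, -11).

(96, 52)

Taking differences between consecutive positions: (+6, +6), (+9, +7), (+12, +8), (+15, +9), (+18, +10). These grow by (+3, +1) each step.
step 6: (51, 29) + (+21, +11) → (72, 40)
step 7: (72, 40) + (+24, +12) → (96, 52)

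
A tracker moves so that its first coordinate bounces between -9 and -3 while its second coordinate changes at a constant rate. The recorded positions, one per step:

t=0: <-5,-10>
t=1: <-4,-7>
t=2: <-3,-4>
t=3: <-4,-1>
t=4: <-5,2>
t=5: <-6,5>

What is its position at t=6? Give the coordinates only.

The first coordinate travels 1 per step and bounces off the walls at -9 and -3.
  step 6: -6 → -7
The second coordinate changes by +3 each step: at step 6 it is 8.

<-7,8>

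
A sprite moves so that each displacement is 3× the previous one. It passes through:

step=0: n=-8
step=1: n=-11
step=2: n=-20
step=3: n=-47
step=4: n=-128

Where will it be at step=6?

Consecutive displacements -3, -9, -27, -81 scale by a factor of 3 each step.
step 5: -128 − 243 → n=-371
step 6: -371 − 729 → n=-1100

n=-1100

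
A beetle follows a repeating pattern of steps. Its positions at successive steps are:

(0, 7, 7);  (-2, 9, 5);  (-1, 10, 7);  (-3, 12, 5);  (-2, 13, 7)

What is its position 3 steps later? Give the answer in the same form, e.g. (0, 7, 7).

(-5, 18, 5)

Step-to-step displacements: (-2, +2, -2), (+1, +1, +2), (-2, +2, -2), (+1, +1, +2) — a repeating cycle of length 2.
step 5: apply (-2, +2, -2) → (-4, 15, 5)
step 6: apply (+1, +1, +2) → (-3, 16, 7)
step 7: apply (-2, +2, -2) → (-5, 18, 5)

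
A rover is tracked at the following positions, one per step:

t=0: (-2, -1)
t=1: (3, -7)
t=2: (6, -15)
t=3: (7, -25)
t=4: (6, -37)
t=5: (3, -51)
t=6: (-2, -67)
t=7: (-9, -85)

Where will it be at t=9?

First differences are (+5, -6), (+3, -8), (+1, -10), (-1, -12), (-3, -14), (-5, -16), (-7, -18); their common second difference is (-2, -2) (constant acceleration).
step 8: (-9, -85) + (-9, -20) → (-18, -105)
step 9: (-18, -105) + (-11, -22) → (-29, -127)

(-29, -127)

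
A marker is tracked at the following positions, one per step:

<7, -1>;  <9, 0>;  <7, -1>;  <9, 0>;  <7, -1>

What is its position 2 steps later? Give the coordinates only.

The jumps are <+2, +1>, <-2, -1>, <+2, +1>, <-2, -1> — a geometric progression with ratio -1.
step 5: <7, -1> + <+2, +1> → <9, 0>
step 6: <9, 0> + <-2, -1> → <7, -1>

<7, -1>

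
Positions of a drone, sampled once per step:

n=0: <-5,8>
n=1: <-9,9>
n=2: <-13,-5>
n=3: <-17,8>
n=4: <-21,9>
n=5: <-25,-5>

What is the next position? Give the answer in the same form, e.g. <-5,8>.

<-29,8>

The first coordinate changes by -4 each step, so at step 6 it is -5 + 6·(-4) = -29.
The second coordinate repeats the cycle [8, 9, -5] with period 3; step 6 mod 3 = 0, giving 8.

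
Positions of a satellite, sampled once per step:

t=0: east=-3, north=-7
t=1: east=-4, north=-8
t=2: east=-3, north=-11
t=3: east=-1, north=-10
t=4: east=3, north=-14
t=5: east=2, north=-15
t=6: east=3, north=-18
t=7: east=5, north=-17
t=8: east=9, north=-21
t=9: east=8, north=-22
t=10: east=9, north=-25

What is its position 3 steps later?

Differencing gives (-1, -1), (+1, -3), (+2, +1), (+4, -4), (-1, -1), (+1, -3), (+2, +1), (+4, -4), (-1, -1), (+1, -3). This is the pattern (-1, -1), (+1, -3), (+2, +1), (+4, -4) repeated.
step 11: apply (+2, +1) → east=11, north=-24
step 12: apply (+4, -4) → east=15, north=-28
step 13: apply (-1, -1) → east=14, north=-29

east=14, north=-29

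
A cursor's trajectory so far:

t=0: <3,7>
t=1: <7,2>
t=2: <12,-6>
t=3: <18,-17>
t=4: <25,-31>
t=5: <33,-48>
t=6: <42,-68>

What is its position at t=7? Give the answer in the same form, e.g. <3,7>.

First differences are <+4,-5>, <+5,-8>, <+6,-11>, <+7,-14>, <+8,-17>, <+9,-20>; their common second difference is <+1,-3> (constant acceleration).
step 7: <42,-68> + <+10,-23> → <52,-91>

<52,-91>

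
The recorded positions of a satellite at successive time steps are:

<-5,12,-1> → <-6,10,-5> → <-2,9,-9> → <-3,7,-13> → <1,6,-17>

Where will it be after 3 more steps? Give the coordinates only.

The moves between consecutive positions are <-1,-2,-4>, <+4,-1,-4>, <-1,-2,-4>, <+4,-1,-4>; they repeat the 2-cycle [<-1,-2,-4>, <+4,-1,-4>].
step 5: apply <-1,-2,-4> → <0,4,-21>
step 6: apply <+4,-1,-4> → <4,3,-25>
step 7: apply <-1,-2,-4> → <3,1,-29>

<3,1,-29>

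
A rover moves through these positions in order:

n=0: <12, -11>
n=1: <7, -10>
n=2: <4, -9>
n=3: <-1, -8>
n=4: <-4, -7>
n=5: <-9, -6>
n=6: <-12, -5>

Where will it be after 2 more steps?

The moves between consecutive positions are <-5, +1>, <-3, +1>, <-5, +1>, <-3, +1>, <-5, +1>, <-3, +1>; they repeat the 2-cycle [<-5, +1>, <-3, +1>].
step 7: apply <-5, +1> → <-17, -4>
step 8: apply <-3, +1> → <-20, -3>

<-20, -3>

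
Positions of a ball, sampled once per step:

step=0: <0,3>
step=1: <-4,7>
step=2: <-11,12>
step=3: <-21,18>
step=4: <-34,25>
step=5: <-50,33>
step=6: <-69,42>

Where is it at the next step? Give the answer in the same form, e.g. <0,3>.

<-91,52>

Taking differences between consecutive positions: <-4,+4>, <-7,+5>, <-10,+6>, <-13,+7>, <-16,+8>, <-19,+9>. These grow by <-3,+1> each step.
step 7: <-69,42> + <-22,+10> → <-91,52>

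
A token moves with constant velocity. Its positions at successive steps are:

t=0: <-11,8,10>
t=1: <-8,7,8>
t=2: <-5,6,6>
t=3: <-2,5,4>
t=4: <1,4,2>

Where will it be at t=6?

<7,2,-2>

The position changes by <+3,-1,-2> every step.
step 5: <1,4,2> + <+3,-1,-2> → <4,3,0>
step 6: <4,3,0> + <+3,-1,-2> → <7,2,-2>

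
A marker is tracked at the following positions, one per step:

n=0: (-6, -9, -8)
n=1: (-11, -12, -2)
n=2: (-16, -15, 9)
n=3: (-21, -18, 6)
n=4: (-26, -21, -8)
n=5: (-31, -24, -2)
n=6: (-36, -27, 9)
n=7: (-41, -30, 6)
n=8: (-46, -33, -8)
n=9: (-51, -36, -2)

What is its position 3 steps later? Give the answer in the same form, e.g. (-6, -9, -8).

First: linear, -5 per step → -66 at step 12.
Second: linear, -3 per step → -45 at step 12.
Third: cycles through -8, -2, 9, 6 every 4 steps. Step 12 lands at position 0 of the cycle → -8.

(-66, -45, -8)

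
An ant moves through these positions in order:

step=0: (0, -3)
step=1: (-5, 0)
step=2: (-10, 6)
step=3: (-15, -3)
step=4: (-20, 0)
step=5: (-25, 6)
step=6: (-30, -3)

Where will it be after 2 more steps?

(-40, 6)

First: linear, -5 per step → -40 at step 8.
Second: cycles through -3, 0, 6 every 3 steps. Step 8 lands at position 2 of the cycle → 6.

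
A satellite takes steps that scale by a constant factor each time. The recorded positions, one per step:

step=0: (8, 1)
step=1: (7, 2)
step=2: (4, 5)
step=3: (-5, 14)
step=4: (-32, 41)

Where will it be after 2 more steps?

Step-to-step displacements: (-1, +1), (-3, +3), (-9, +9), (-27, +27); each is 3× the previous.
step 5: (-32, 41) + (-81, +81) → (-113, 122)
step 6: (-113, 122) + (-243, +243) → (-356, 365)

(-356, 365)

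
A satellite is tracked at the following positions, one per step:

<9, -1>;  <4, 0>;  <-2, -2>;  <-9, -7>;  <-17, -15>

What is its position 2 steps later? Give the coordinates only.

<-36, -40>

Taking differences between consecutive positions: <-5, +1>, <-6, -2>, <-7, -5>, <-8, -8>. These grow by <-1, -3> each step.
step 5: <-17, -15> + <-9, -11> → <-26, -26>
step 6: <-26, -26> + <-10, -14> → <-36, -40>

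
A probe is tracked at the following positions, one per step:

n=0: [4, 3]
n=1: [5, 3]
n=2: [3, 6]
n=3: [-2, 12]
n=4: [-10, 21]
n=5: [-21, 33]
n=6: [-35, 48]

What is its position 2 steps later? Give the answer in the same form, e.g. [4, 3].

[-72, 87]

Taking differences between consecutive positions: [+1, +0], [-2, +3], [-5, +6], [-8, +9], [-11, +12], [-14, +15]. These grow by [-3, +3] each step.
step 7: [-35, 48] + [-17, +18] → [-52, 66]
step 8: [-52, 66] + [-20, +21] → [-72, 87]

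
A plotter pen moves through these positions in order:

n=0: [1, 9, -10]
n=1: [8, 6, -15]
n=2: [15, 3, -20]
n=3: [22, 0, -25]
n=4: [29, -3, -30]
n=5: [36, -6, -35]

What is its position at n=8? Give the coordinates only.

Each step adds [+7, -3, -5] to the position.
step 6: [36, -6, -35] + [+7, -3, -5] → [43, -9, -40]
step 7: [43, -9, -40] + [+7, -3, -5] → [50, -12, -45]
step 8: [50, -12, -45] + [+7, -3, -5] → [57, -15, -50]

[57, -15, -50]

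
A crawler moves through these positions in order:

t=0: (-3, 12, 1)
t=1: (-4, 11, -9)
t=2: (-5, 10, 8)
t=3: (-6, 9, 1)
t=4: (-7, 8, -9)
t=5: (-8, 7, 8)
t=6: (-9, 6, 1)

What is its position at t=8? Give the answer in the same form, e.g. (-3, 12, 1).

(-11, 4, 8)

First: linear, -1 per step → -11 at step 8.
Second: linear, -1 per step → 4 at step 8.
Third: cycles through 1, -9, 8 every 3 steps. Step 8 lands at position 2 of the cycle → 8.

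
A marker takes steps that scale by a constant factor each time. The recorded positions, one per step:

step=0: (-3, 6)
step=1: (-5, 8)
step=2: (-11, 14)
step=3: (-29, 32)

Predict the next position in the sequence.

Consecutive displacements (-2, +2), (-6, +6), (-18, +18) scale by a factor of 3 each step.
step 4: (-29, 32) + (-54, +54) → (-83, 86)

(-83, 86)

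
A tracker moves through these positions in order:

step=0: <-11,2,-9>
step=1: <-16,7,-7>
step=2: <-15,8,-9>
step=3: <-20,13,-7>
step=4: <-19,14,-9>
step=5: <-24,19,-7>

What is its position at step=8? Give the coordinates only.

<-27,26,-9>

Differencing gives <-5,+5,+2>, <+1,+1,-2>, <-5,+5,+2>, <+1,+1,-2>, <-5,+5,+2>. This is the pattern <-5,+5,+2>, <+1,+1,-2> repeated.
step 6: apply <+1,+1,-2> → <-23,20,-9>
step 7: apply <-5,+5,+2> → <-28,25,-7>
step 8: apply <+1,+1,-2> → <-27,26,-9>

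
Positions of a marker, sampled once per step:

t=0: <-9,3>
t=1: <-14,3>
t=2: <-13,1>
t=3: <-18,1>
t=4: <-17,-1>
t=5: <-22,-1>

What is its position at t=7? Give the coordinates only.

Step-to-step displacements: <-5,+0>, <+1,-2>, <-5,+0>, <+1,-2>, <-5,+0> — a repeating cycle of length 2.
step 6: apply <+1,-2> → <-21,-3>
step 7: apply <-5,+0> → <-26,-3>

<-26,-3>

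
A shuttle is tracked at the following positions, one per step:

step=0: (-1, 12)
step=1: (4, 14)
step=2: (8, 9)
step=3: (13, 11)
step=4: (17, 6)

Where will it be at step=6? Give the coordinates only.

(26, 3)

Differencing gives (+5, +2), (+4, -5), (+5, +2), (+4, -5). This is the pattern (+5, +2), (+4, -5) repeated.
step 5: apply (+5, +2) → (22, 8)
step 6: apply (+4, -5) → (26, 3)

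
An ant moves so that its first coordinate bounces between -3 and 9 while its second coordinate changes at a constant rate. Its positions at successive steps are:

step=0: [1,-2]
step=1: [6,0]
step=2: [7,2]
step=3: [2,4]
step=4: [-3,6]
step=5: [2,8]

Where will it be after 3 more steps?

The first coordinate reflects between -3 and 9, moving 5 per step.
  step 6: 2 → 7
  step 7: 7 → 6
  step 8: 6 → 1
The second coordinate changes by +2 each step: at step 8 it is 14.

[1,14]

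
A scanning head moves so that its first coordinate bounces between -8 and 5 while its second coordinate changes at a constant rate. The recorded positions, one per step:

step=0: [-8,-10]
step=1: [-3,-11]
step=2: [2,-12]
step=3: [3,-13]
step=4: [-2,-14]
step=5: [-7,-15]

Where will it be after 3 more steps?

The first coordinate reflects between -8 and 5, moving 5 per step.
  step 6: -7 → -4
  step 7: -4 → 1
  step 8: 1 → 4
The second coordinate changes by -1 each step: at step 8 it is -18.

[4,-18]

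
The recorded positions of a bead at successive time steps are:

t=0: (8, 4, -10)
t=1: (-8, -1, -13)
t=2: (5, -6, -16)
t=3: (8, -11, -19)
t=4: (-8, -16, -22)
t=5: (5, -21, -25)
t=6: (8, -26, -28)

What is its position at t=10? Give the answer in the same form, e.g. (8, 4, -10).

The first coordinate repeats the cycle [8, -8, 5] with period 3; step 10 mod 3 = 1, giving -8.
The second coordinate changes by -5 each step, so at step 10 it is 4 + 10·(-5) = -46.
The third coordinate changes by -3 each step, so at step 10 it is -10 + 10·(-3) = -40.

(-8, -46, -40)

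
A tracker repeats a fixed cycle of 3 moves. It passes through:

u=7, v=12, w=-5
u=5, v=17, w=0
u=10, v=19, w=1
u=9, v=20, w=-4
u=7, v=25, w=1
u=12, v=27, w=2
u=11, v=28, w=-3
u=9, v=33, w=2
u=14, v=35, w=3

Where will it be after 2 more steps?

u=11, v=41, w=3

Step-to-step displacements: (-2, +5, +5), (+5, +2, +1), (-1, +1, -5), (-2, +5, +5), (+5, +2, +1), (-1, +1, -5), (-2, +5, +5), (+5, +2, +1) — a repeating cycle of length 3.
step 9: apply (-1, +1, -5) → u=13, v=36, w=-2
step 10: apply (-2, +5, +5) → u=11, v=41, w=3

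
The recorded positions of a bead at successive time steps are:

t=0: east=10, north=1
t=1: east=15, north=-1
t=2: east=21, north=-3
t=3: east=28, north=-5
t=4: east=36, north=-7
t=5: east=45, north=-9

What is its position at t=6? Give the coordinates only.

east=55, north=-11

Taking differences between consecutive positions: (+5, -2), (+6, -2), (+7, -2), (+8, -2), (+9, -2). These grow by (+1, +0) each step.
step 6: east=45, north=-9 + (+10, -2) → east=55, north=-11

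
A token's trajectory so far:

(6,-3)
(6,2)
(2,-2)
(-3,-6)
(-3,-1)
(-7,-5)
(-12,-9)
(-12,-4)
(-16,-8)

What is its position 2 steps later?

The moves between consecutive positions are (+0,+5), (-4,-4), (-5,-4), (+0,+5), (-4,-4), (-5,-4), (+0,+5), (-4,-4); they repeat the 3-cycle [(+0,+5), (-4,-4), (-5,-4)].
step 9: apply (-5,-4) → (-21,-12)
step 10: apply (+0,+5) → (-21,-7)

(-21,-7)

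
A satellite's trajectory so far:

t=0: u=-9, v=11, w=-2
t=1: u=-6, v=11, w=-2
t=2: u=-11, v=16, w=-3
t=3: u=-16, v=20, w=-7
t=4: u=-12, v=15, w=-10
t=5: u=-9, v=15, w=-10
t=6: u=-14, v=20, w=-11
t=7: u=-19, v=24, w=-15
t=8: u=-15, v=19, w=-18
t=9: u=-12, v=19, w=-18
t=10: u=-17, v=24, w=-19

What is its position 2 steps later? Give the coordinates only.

Differencing gives (+3, +0, +0), (-5, +5, -1), (-5, +4, -4), (+4, -5, -3), (+3, +0, +0), (-5, +5, -1), (-5, +4, -4), (+4, -5, -3), (+3, +0, +0), (-5, +5, -1). This is the pattern (+3, +0, +0), (-5, +5, -1), (-5, +4, -4), (+4, -5, -3) repeated.
step 11: apply (-5, +4, -4) → u=-22, v=28, w=-23
step 12: apply (+4, -5, -3) → u=-18, v=23, w=-26

u=-18, v=23, w=-26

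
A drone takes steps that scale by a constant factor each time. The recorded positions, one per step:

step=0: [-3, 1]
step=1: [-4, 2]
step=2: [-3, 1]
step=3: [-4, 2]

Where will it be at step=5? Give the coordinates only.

Consecutive displacements [-1, +1], [+1, -1], [-1, +1] scale by a factor of -1 each step.
step 4: [-4, 2] + [+1, -1] → [-3, 1]
step 5: [-3, 1] + [-1, +1] → [-4, 2]

[-4, 2]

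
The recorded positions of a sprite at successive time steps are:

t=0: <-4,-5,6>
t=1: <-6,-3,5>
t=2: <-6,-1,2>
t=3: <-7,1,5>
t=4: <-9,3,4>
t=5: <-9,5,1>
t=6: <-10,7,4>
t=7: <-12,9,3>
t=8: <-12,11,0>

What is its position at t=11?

Differencing gives <-2,+2,-1>, <+0,+2,-3>, <-1,+2,+3>, <-2,+2,-1>, <+0,+2,-3>, <-1,+2,+3>, <-2,+2,-1>, <+0,+2,-3>. This is the pattern <-2,+2,-1>, <+0,+2,-3>, <-1,+2,+3> repeated.
step 9: apply <-1,+2,+3> → <-13,13,3>
step 10: apply <-2,+2,-1> → <-15,15,2>
step 11: apply <+0,+2,-3> → <-15,17,-1>

<-15,17,-1>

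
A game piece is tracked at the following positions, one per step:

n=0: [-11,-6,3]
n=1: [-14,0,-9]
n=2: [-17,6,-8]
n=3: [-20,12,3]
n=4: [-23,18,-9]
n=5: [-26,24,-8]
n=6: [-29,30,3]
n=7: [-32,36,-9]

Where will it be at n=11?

[-44,60,-8]

The first coordinate changes by -3 each step, so at step 11 it is -11 + 11·(-3) = -44.
The second coordinate changes by +6 each step, so at step 11 it is -6 + 11·(6) = 60.
The third coordinate repeats the cycle [3, -9, -8] with period 3; step 11 mod 3 = 2, giving -8.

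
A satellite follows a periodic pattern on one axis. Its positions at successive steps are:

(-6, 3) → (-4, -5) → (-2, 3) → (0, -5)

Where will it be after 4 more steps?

The first coordinate changes by +2 each step, so at step 7 it is -6 + 7·(2) = 8.
The second coordinate repeats the cycle [3, -5] with period 2; step 7 mod 2 = 1, giving -5.

(8, -5)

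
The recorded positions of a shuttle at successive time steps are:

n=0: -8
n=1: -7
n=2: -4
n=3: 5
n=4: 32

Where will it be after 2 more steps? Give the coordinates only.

Consecutive displacements +1, +3, +9, +27 scale by a factor of 3 each step.
step 5: 32 + 81 → 113
step 6: 113 + 243 → 356

356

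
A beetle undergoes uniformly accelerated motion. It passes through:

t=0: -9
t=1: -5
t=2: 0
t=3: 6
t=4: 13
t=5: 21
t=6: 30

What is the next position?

First differences are +4, +5, +6, +7, +8, +9; their common second difference is +1 (constant acceleration).
step 7: 30 + 10 → 40

40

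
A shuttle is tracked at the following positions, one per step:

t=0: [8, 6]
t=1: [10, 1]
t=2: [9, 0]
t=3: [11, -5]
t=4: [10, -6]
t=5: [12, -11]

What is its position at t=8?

[12, -18]

Step-to-step displacements: [+2, -5], [-1, -1], [+2, -5], [-1, -1], [+2, -5] — a repeating cycle of length 2.
step 6: apply [-1, -1] → [11, -12]
step 7: apply [+2, -5] → [13, -17]
step 8: apply [-1, -1] → [12, -18]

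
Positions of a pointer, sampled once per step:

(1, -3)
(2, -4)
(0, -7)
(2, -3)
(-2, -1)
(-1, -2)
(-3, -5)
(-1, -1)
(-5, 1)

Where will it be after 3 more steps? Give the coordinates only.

Differencing gives (+1, -1), (-2, -3), (+2, +4), (-4, +2), (+1, -1), (-2, -3), (+2, +4), (-4, +2). This is the pattern (+1, -1), (-2, -3), (+2, +4), (-4, +2) repeated.
step 9: apply (+1, -1) → (-4, 0)
step 10: apply (-2, -3) → (-6, -3)
step 11: apply (+2, +4) → (-4, 1)

(-4, 1)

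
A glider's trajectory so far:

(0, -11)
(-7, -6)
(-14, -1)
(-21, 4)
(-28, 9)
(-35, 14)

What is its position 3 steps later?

The position changes by (-7, +5) every step.
step 6: (-35, 14) + (-7, +5) → (-42, 19)
step 7: (-42, 19) + (-7, +5) → (-49, 24)
step 8: (-49, 24) + (-7, +5) → (-56, 29)

(-56, 29)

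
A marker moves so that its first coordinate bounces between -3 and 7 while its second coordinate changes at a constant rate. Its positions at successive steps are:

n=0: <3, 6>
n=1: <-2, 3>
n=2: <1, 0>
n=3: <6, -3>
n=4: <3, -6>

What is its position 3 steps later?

<6, -15>

The first coordinate reflects between -3 and 7, moving 5 per step.
  step 5: 3 → -2
  step 6: -2 → 1
  step 7: 1 → 6
The second coordinate changes by -3 each step: at step 7 it is -15.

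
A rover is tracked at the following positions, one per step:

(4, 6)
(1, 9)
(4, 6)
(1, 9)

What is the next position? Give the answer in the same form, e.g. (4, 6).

Step-to-step displacements: (-3, +3), (+3, -3), (-3, +3); each is -1× the previous.
step 4: (1, 9) + (+3, -3) → (4, 6)

(4, 6)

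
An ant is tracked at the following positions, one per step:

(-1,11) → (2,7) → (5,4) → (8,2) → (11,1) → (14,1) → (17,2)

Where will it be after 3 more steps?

(26,11)

Successive displacements: (+3,-4), (+3,-3), (+3,-2), (+3,-1), (+3,+0), (+3,+1) — each changes by (+0,+1).
step 7: (17,2) + (+3,+2) → (20,4)
step 8: (20,4) + (+3,+3) → (23,7)
step 9: (23,7) + (+3,+4) → (26,11)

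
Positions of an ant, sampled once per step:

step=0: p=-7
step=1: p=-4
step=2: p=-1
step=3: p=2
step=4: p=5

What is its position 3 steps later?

Constant displacement of +3 per step.
step 5: 5 + 3 → p=8
step 6: 8 + 3 → p=11
step 7: 11 + 3 → p=14

p=14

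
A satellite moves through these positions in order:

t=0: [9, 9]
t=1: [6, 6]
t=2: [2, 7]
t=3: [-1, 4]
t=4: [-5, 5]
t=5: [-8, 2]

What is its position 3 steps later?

[-19, 1]

The moves between consecutive positions are [-3, -3], [-4, +1], [-3, -3], [-4, +1], [-3, -3]; they repeat the 2-cycle [[-3, -3], [-4, +1]].
step 6: apply [-4, +1] → [-12, 3]
step 7: apply [-3, -3] → [-15, 0]
step 8: apply [-4, +1] → [-19, 1]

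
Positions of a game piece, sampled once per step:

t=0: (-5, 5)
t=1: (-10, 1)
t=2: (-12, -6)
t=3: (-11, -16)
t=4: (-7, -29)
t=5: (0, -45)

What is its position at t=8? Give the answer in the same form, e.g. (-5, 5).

Successive displacements: (-5, -4), (-2, -7), (+1, -10), (+4, -13), (+7, -16) — each changes by (+3, -3).
step 6: (0, -45) + (+10, -19) → (10, -64)
step 7: (10, -64) + (+13, -22) → (23, -86)
step 8: (23, -86) + (+16, -25) → (39, -111)

(39, -111)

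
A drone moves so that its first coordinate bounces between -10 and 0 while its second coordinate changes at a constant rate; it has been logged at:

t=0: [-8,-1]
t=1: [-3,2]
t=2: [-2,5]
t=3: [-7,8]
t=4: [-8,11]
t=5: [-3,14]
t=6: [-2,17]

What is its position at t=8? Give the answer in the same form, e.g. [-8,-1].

The first coordinate reflects between -10 and 0, moving 5 per step.
  step 7: -2 → -7
  step 8: -7 → -8
The second coordinate changes by +3 each step: at step 8 it is 23.

[-8,23]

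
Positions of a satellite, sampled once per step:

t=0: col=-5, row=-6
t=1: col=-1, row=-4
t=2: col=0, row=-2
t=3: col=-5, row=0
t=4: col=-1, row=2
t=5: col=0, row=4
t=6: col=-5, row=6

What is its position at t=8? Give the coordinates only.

col=0, row=10

Col: cycles through -5, -1, 0 every 3 steps. Step 8 lands at position 2 of the cycle → 0.
Row: linear, +2 per step → 10 at step 8.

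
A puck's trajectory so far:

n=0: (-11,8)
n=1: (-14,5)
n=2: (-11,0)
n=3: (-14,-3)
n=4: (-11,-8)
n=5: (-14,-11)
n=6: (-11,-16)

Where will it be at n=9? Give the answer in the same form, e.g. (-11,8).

The moves between consecutive positions are (-3,-3), (+3,-5), (-3,-3), (+3,-5), (-3,-3), (+3,-5); they repeat the 2-cycle [(-3,-3), (+3,-5)].
step 7: apply (-3,-3) → (-14,-19)
step 8: apply (+3,-5) → (-11,-24)
step 9: apply (-3,-3) → (-14,-27)

(-14,-27)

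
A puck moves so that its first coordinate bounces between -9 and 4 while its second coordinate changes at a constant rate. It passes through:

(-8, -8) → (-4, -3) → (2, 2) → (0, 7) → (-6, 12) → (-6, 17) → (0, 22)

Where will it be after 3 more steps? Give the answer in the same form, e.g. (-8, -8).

(-8, 37)

The first coordinate reflects between -9 and 4, moving 6 per step.
  step 7: 0 → 2
  step 8: 2 → -4
  step 9: -4 → -8
The second coordinate changes by +5 each step: at step 9 it is 37.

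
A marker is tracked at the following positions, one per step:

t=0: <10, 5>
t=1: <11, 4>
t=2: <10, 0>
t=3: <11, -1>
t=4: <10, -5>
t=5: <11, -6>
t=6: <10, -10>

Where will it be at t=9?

<11, -16>

The moves between consecutive positions are <+1, -1>, <-1, -4>, <+1, -1>, <-1, -4>, <+1, -1>, <-1, -4>; they repeat the 2-cycle [<+1, -1>, <-1, -4>].
step 7: apply <+1, -1> → <11, -11>
step 8: apply <-1, -4> → <10, -15>
step 9: apply <+1, -1> → <11, -16>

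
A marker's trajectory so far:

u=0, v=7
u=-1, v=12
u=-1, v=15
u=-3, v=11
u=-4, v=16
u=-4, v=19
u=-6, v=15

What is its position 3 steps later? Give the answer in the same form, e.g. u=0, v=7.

Step-to-step displacements: (-1, +5), (+0, +3), (-2, -4), (-1, +5), (+0, +3), (-2, -4) — a repeating cycle of length 3.
step 7: apply (-1, +5) → u=-7, v=20
step 8: apply (+0, +3) → u=-7, v=23
step 9: apply (-2, -4) → u=-9, v=19

u=-9, v=19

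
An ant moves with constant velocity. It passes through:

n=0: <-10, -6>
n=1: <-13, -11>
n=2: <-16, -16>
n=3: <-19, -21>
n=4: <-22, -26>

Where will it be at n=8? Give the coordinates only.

<-34, -46>

Each step adds <-3, -5> to the position.
step 5: <-22, -26> + <-3, -5> → <-25, -31>
step 6: <-25, -31> + <-3, -5> → <-28, -36>
step 7: <-28, -36> + <-3, -5> → <-31, -41>
step 8: <-31, -41> + <-3, -5> → <-34, -46>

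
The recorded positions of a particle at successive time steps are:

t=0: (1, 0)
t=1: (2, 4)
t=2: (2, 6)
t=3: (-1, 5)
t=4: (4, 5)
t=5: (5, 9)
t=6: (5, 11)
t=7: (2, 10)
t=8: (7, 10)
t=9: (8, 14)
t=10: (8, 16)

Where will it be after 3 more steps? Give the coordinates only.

Step-to-step displacements: (+1, +4), (+0, +2), (-3, -1), (+5, +0), (+1, +4), (+0, +2), (-3, -1), (+5, +0), (+1, +4), (+0, +2) — a repeating cycle of length 4.
step 11: apply (-3, -1) → (5, 15)
step 12: apply (+5, +0) → (10, 15)
step 13: apply (+1, +4) → (11, 19)

(11, 19)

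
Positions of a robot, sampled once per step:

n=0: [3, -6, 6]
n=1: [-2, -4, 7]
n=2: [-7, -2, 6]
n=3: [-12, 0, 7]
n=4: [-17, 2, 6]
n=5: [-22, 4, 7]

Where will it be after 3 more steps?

[-37, 10, 6]

The first coordinate changes by -5 each step, so at step 8 it is 3 + 8·(-5) = -37.
The second coordinate changes by +2 each step, so at step 8 it is -6 + 8·(2) = 10.
The third coordinate repeats the cycle [6, 7] with period 2; step 8 mod 2 = 0, giving 6.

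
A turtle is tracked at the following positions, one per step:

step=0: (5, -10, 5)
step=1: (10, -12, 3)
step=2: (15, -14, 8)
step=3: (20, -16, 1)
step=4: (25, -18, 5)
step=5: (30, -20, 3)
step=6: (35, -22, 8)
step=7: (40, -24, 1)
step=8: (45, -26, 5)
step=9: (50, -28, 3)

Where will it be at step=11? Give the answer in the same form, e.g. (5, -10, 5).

(60, -32, 1)

The first coordinate changes by +5 each step, so at step 11 it is 5 + 11·(5) = 60.
The second coordinate changes by -2 each step, so at step 11 it is -10 + 11·(-2) = -32.
The third coordinate repeats the cycle [5, 3, 8, 1] with period 4; step 11 mod 4 = 3, giving 1.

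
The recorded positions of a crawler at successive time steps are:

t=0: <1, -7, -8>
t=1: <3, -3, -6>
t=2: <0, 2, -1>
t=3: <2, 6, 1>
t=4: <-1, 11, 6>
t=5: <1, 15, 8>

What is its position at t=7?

Differencing gives <+2, +4, +2>, <-3, +5, +5>, <+2, +4, +2>, <-3, +5, +5>, <+2, +4, +2>. This is the pattern <+2, +4, +2>, <-3, +5, +5> repeated.
step 6: apply <-3, +5, +5> → <-2, 20, 13>
step 7: apply <+2, +4, +2> → <0, 24, 15>

<0, 24, 15>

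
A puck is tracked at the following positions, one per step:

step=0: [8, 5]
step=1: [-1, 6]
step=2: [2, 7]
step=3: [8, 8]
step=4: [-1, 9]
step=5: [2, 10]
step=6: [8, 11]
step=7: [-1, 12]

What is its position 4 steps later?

First: cycles through 8, -1, 2 every 3 steps. Step 11 lands at position 2 of the cycle → 2.
Second: linear, +1 per step → 16 at step 11.

[2, 16]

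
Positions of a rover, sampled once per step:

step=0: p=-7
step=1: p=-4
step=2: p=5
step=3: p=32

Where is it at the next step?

p=113

The jumps are +3, +9, +27 — a geometric progression with ratio 3.
step 4: 32 + 81 → p=113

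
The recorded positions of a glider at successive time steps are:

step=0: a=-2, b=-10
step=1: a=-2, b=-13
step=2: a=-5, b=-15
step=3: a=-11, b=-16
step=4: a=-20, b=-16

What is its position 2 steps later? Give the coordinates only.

a=-47, b=-13

Taking differences between consecutive positions: (+0,-3), (-3,-2), (-6,-1), (-9,+0). These grow by (-3,+1) each step.
step 5: a=-20, b=-16 + (-12,+1) → a=-32, b=-15
step 6: a=-32, b=-15 + (-15,+2) → a=-47, b=-13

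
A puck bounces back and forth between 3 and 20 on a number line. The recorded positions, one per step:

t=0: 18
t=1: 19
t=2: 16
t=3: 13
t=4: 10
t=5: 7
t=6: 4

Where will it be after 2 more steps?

The value travels 3 per step and bounces off the walls at 3 and 20.
  step 7: 4 → 5
  step 8: 5 → 8

8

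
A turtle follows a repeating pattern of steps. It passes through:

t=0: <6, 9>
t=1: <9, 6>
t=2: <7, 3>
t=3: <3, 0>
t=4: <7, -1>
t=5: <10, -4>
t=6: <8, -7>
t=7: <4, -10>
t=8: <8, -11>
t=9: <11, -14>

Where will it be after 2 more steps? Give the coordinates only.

<5, -20>

Differencing gives <+3, -3>, <-2, -3>, <-4, -3>, <+4, -1>, <+3, -3>, <-2, -3>, <-4, -3>, <+4, -1>, <+3, -3>. This is the pattern <+3, -3>, <-2, -3>, <-4, -3>, <+4, -1> repeated.
step 10: apply <-2, -3> → <9, -17>
step 11: apply <-4, -3> → <5, -20>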